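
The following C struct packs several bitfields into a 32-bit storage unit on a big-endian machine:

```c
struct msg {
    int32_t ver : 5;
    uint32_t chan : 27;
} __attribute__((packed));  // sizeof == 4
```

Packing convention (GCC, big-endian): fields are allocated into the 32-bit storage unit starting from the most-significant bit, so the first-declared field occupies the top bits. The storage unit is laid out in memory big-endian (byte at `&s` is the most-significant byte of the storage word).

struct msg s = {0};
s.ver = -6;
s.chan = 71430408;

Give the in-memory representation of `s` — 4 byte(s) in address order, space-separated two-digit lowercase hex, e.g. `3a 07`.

ver (5b) val=-6 bits=0x1a at bit 27: 0xd0000000
chan (27b) val=71430408 bits=0x441f108 at bit 0: 0xd441f108
word = 0xd441f108 → big-endian bytes:
  [0]=0xd4  [1]=0x41  [2]=0xf1  [3]=0x08

d4 41 f1 08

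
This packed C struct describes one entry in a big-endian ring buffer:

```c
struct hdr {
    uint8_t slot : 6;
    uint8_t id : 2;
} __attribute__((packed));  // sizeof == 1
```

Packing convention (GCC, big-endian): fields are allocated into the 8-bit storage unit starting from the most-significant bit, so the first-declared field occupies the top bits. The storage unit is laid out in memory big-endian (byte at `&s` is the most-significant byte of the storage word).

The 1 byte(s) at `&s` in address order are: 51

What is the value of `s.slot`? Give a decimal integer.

20

[0]=0x51 (big-endian) → word 0x51
slot [2+:6] = (word>>2) & 0x3f = 20  ←
id [0+:2] = (word>>0) & 0x3 = 1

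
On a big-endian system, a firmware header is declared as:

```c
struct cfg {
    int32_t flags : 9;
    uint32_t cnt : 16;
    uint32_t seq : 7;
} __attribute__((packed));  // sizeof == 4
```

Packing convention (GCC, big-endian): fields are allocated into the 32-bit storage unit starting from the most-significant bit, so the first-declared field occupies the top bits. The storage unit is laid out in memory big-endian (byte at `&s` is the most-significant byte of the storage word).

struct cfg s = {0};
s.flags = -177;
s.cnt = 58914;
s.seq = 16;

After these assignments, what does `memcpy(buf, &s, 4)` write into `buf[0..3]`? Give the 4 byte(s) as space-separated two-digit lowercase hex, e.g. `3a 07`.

a7 f3 11 10

[23+:9] flags=-177 & 0x1ff = 0x14f; word=0xa7800000
[7+:16] cnt=58914 & 0xffff = 0xe622; word=0xa7f31100
[0+:7] seq=16 & 0x7f = 0x10; word=0xa7f31110
word = 0xa7f31110 → big-endian bytes:
  [0]=0xa7  [1]=0xf3  [2]=0x11  [3]=0x10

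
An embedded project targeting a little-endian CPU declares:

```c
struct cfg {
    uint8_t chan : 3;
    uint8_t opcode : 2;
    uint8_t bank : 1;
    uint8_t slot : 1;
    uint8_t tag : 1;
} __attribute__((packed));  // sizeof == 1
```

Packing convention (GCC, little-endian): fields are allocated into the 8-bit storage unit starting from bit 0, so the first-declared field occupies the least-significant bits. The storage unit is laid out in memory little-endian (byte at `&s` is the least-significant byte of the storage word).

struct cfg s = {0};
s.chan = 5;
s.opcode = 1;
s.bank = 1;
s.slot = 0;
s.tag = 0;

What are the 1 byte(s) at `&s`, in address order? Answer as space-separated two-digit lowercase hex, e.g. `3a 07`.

[0+:3] chan=5 & 0x7 = 0x5; word=0x05
[3+:2] opcode=1 & 0x3 = 0x1; word=0x0d
[5+:1] bank=1 & 0x1 = 0x1; word=0x2d
[6+:1] slot=0 & 0x1 = 0x0; word=0x2d
[7+:1] tag=0 & 0x1 = 0x0; word=0x2d
word = 0x2d → little-endian bytes:
  [0]=0x2d

2d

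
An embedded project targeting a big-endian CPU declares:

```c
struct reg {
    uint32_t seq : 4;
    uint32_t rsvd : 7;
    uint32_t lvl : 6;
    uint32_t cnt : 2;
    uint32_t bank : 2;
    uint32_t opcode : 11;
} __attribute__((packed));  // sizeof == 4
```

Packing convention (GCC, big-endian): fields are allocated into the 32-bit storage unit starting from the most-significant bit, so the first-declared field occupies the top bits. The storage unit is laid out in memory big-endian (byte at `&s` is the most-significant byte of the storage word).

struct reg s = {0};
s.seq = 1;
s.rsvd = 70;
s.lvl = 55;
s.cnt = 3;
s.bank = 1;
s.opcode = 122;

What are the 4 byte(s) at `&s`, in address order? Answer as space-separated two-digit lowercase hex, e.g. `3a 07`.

seq (4b) val=1 bits=0x1 at bit 28: 0x10000000
rsvd (7b) val=70 bits=0x46 at bit 21: 0x18c00000
lvl (6b) val=55 bits=0x37 at bit 15: 0x18db8000
cnt (2b) val=3 bits=0x3 at bit 13: 0x18dbe000
bank (2b) val=1 bits=0x1 at bit 11: 0x18dbe800
opcode (11b) val=122 bits=0x7a at bit 0: 0x18dbe87a
word = 0x18dbe87a → big-endian bytes:
  [0]=0x18  [1]=0xdb  [2]=0xe8  [3]=0x7a

18 db e8 7a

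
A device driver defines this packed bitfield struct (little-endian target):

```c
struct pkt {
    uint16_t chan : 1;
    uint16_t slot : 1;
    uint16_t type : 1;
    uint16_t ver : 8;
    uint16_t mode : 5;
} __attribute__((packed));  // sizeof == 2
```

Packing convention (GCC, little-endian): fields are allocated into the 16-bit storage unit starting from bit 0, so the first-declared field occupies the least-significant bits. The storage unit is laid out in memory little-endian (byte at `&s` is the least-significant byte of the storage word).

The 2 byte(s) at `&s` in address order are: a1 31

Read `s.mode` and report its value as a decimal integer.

[0]=0xa1 [1]=0x31 (little-endian) → word 0x31a1
chan:1 @ bit 0 → (0x31a1>>0)&0x1 = 0x1
slot:1 @ bit 1 → (0x31a1>>1)&0x1 = 0x0
type:1 @ bit 2 → (0x31a1>>2)&0x1 = 0x0
ver:8 @ bit 3 → (0x31a1>>3)&0xff = 0x34
mode:5 @ bit 11 → (0x31a1>>11)&0x1f = 0x6  ←

6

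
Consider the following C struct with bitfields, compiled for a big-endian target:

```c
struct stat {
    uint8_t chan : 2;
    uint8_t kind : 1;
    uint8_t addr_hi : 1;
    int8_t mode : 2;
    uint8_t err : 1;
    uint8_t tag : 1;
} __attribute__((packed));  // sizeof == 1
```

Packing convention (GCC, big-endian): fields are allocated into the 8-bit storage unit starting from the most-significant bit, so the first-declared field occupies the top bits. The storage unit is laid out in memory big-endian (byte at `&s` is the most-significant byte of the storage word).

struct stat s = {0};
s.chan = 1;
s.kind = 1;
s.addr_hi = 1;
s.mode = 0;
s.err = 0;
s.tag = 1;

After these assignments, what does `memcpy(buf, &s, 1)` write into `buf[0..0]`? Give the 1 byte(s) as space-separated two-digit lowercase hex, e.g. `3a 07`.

[6+:2] chan=1 & 0x3 = 0x1; word=0x40
[5+:1] kind=1 & 0x1 = 0x1; word=0x60
[4+:1] addr_hi=1 & 0x1 = 0x1; word=0x70
[2+:2] mode=0 & 0x3 = 0x0; word=0x70
[1+:1] err=0 & 0x1 = 0x0; word=0x70
[0+:1] tag=1 & 0x1 = 0x1; word=0x71
word = 0x71 → big-endian bytes:
  [0]=0x71

71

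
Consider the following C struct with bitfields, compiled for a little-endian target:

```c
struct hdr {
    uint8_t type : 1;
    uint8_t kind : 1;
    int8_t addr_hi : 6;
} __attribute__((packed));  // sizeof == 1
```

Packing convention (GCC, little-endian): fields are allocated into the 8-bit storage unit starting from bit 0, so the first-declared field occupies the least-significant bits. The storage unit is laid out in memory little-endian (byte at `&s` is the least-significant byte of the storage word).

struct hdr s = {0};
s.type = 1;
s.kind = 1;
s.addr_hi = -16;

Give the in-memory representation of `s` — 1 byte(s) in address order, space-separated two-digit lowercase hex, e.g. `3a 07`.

c3

[0+:1] type=1 & 0x1 = 0x1; word=0x01
[1+:1] kind=1 & 0x1 = 0x1; word=0x03
[2+:6] addr_hi=-16 & 0x3f = 0x30; word=0xc3
word = 0xc3 → little-endian bytes:
  [0]=0xc3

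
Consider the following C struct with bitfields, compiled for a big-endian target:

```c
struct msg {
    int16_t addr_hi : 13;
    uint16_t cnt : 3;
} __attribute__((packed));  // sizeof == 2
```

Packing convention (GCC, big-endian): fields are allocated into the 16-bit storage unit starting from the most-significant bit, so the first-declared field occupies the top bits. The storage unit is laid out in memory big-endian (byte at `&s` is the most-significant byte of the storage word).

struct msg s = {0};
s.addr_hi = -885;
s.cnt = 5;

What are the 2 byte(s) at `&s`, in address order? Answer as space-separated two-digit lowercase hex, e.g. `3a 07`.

[3+:13] addr_hi=-885 & 0x1fff = 0x1c8b; word=0xe458
[0+:3] cnt=5 & 0x7 = 0x5; word=0xe45d
word = 0xe45d → big-endian bytes:
  [0]=0xe4  [1]=0x5d

e4 5d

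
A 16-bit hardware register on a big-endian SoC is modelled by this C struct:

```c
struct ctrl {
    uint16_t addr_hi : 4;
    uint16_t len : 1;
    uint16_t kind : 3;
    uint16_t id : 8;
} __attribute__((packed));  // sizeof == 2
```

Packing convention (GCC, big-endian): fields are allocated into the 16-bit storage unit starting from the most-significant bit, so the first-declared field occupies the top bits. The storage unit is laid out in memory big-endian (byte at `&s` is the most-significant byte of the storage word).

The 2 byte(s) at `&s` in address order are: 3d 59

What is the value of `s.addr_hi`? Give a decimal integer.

3

[0]=0x3d [1]=0x59 (big-endian) → word 0x3d59
addr_hi:4 @ bit 12 → (0x3d59>>12)&0xf = 0x3  ←
len:1 @ bit 11 → (0x3d59>>11)&0x1 = 0x1
kind:3 @ bit 8 → (0x3d59>>8)&0x7 = 0x5
id:8 @ bit 0 → (0x3d59>>0)&0xff = 0x59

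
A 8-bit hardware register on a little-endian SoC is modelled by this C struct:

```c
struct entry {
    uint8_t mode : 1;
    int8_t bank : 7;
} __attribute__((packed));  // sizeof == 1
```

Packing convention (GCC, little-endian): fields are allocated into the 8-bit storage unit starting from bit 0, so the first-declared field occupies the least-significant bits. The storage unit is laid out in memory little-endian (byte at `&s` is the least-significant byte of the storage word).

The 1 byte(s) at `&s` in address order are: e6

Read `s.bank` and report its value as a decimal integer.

[0]=0xe6 (little-endian) → word 0xe6
mode [0+:1] = (word>>0) & 0x1 = 0
bank [1+:7] = (word>>1) & 0x7f = 115  ←
bank signed 7b, MSB=1: 115 - 128 = -13

-13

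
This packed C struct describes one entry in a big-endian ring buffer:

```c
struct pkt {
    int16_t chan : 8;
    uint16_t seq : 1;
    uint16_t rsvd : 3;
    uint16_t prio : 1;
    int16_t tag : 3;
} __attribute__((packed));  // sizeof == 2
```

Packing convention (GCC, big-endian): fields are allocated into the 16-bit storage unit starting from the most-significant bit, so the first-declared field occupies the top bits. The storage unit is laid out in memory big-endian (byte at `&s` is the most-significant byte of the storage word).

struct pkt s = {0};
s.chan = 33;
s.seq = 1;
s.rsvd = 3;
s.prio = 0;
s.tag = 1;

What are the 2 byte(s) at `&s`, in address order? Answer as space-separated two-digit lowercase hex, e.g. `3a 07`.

chan (8b) val=33 bits=0x21 at bit 8: 0x2100
seq (1b) val=1 bits=0x1 at bit 7: 0x2180
rsvd (3b) val=3 bits=0x3 at bit 4: 0x21b0
prio (1b) val=0 bits=0x0 at bit 3: 0x21b0
tag (3b) val=1 bits=0x1 at bit 0: 0x21b1
word = 0x21b1 → big-endian bytes:
  [0]=0x21  [1]=0xb1

21 b1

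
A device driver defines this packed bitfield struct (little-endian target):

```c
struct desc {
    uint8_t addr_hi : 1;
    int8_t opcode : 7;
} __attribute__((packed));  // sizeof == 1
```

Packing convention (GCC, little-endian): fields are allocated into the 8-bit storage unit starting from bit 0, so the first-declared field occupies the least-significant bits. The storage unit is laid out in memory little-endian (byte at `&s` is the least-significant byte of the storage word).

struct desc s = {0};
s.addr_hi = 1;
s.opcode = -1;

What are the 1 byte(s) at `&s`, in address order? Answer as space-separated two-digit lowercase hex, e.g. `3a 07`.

ff

[0+:1] addr_hi=1 & 0x1 = 0x1; word=0x01
[1+:7] opcode=-1 & 0x7f = 0x7f; word=0xff
word = 0xff → little-endian bytes:
  [0]=0xff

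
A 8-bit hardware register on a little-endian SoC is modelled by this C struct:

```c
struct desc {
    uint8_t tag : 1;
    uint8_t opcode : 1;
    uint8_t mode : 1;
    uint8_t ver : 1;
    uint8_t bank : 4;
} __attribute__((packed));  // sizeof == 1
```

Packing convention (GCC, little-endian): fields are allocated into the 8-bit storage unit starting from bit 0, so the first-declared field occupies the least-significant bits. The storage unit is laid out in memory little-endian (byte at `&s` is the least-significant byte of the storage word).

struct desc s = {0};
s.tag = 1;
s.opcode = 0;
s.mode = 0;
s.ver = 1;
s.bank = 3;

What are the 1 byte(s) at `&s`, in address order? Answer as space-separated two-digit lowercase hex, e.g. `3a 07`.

39

tag (1b) val=1 bits=0x1 at bit 0: 0x01
opcode (1b) val=0 bits=0x0 at bit 1: 0x01
mode (1b) val=0 bits=0x0 at bit 2: 0x01
ver (1b) val=1 bits=0x1 at bit 3: 0x09
bank (4b) val=3 bits=0x3 at bit 4: 0x39
word = 0x39 → little-endian bytes:
  [0]=0x39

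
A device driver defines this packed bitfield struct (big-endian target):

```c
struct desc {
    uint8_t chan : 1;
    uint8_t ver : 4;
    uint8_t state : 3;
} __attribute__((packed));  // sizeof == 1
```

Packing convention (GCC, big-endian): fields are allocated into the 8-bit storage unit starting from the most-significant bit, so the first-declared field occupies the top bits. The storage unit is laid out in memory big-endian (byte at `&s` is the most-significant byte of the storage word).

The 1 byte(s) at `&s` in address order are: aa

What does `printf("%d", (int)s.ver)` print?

[0]=0xaa (big-endian) → word 0xaa
chan:1 @ bit 7 → (0xaa>>7)&0x1 = 0x1
ver:4 @ bit 3 → (0xaa>>3)&0xf = 0x5  ←
state:3 @ bit 0 → (0xaa>>0)&0x7 = 0x2

5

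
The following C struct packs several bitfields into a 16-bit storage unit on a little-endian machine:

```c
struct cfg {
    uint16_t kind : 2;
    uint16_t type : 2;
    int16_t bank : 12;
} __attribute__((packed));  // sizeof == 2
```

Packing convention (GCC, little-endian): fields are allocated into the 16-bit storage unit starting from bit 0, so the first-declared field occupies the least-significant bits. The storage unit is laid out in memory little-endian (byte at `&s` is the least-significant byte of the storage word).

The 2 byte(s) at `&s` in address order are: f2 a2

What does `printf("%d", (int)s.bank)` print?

-1489

[0]=0xf2 [1]=0xa2 (little-endian) → word 0xa2f2
kind:2 @ bit 0 → (0xa2f2>>0)&0x3 = 0x2
type:2 @ bit 2 → (0xa2f2>>2)&0x3 = 0x0
bank:12 @ bit 4 → (0xa2f2>>4)&0xfff = 0xa2f  ←
bank signed 12b, MSB=1: 2607 - 4096 = -1489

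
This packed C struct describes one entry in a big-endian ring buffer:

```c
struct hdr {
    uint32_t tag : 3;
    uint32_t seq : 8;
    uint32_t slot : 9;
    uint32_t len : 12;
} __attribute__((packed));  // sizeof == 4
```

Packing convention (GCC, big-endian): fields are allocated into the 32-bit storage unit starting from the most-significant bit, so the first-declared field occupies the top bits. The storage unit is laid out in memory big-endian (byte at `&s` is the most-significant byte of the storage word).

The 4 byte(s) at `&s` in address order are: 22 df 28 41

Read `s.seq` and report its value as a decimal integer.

[0]=0x22 [1]=0xdf [2]=0x28 [3]=0x41 (big-endian) → word 0x22df2841
tag [29+:3] = (word>>29) & 0x7 = 1
seq [21+:8] = (word>>21) & 0xff = 22  ←
slot [12+:9] = (word>>12) & 0x1ff = 498
len [0+:12] = (word>>0) & 0xfff = 2113

22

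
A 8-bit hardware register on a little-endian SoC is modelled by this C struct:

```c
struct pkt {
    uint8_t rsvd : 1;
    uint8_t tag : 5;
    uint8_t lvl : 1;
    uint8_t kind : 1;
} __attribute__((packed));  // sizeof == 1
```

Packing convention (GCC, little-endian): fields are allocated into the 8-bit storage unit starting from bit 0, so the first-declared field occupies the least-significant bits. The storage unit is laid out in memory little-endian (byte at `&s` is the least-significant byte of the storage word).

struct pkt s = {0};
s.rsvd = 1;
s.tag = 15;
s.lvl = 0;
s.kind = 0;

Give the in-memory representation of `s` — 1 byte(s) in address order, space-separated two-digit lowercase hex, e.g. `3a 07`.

rsvd:1 = 1 → 0x1 << 0 → word 0x01
tag:5 = 15 → 0xf << 1 → word 0x1f
lvl:1 = 0 → 0x0 << 6 → word 0x1f
kind:1 = 0 → 0x0 << 7 → word 0x1f
word = 0x1f → little-endian bytes:
  [0]=0x1f

1f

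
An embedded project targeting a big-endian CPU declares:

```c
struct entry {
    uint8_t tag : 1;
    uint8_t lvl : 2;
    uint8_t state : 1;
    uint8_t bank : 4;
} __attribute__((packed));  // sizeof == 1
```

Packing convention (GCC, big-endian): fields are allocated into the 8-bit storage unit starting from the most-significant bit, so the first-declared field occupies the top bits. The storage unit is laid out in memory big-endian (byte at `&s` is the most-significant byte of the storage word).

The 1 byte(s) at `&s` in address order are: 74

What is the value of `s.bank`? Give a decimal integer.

4

[0]=0x74 (big-endian) → word 0x74
tag [7+:1] = (word>>7) & 0x1 = 0
lvl [5+:2] = (word>>5) & 0x3 = 3
state [4+:1] = (word>>4) & 0x1 = 1
bank [0+:4] = (word>>0) & 0xf = 4  ←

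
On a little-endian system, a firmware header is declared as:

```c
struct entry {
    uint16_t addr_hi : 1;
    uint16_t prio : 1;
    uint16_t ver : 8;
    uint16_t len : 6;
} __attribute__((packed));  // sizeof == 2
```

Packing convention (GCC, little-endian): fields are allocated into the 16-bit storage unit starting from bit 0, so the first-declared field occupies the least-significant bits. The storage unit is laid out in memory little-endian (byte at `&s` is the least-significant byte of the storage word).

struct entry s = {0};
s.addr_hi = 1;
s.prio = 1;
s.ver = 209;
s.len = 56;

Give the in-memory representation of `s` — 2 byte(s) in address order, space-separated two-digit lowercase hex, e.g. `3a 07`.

[0+:1] addr_hi=1 & 0x1 = 0x1; word=0x0001
[1+:1] prio=1 & 0x1 = 0x1; word=0x0003
[2+:8] ver=209 & 0xff = 0xd1; word=0x0347
[10+:6] len=56 & 0x3f = 0x38; word=0xe347
word = 0xe347 → little-endian bytes:
  [0]=0x47  [1]=0xe3

47 e3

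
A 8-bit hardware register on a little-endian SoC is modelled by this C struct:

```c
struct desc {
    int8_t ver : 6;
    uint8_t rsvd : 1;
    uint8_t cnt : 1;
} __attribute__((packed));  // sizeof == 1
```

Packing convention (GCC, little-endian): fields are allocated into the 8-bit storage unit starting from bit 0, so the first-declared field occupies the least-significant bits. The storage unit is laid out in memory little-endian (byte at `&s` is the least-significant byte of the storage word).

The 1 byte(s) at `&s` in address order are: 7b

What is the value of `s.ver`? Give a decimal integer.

[0]=0x7b (little-endian) → word 0x7b
ver [0+:6] = (word>>0) & 0x3f = 59  ←
rsvd [6+:1] = (word>>6) & 0x1 = 1
cnt [7+:1] = (word>>7) & 0x1 = 0
ver signed 6b, MSB=1: 59 - 64 = -5

-5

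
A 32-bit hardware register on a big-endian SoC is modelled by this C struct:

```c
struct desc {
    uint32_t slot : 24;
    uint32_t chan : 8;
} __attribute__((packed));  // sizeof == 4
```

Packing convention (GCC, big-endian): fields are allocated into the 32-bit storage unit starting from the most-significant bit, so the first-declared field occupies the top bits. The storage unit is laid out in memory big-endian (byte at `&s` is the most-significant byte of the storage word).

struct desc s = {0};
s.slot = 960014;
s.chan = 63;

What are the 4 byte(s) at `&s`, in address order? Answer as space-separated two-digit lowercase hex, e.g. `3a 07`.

0e a6 0e 3f

slot (24b) val=960014 bits=0xea60e at bit 8: 0x0ea60e00
chan (8b) val=63 bits=0x3f at bit 0: 0x0ea60e3f
word = 0x0ea60e3f → big-endian bytes:
  [0]=0x0e  [1]=0xa6  [2]=0x0e  [3]=0x3f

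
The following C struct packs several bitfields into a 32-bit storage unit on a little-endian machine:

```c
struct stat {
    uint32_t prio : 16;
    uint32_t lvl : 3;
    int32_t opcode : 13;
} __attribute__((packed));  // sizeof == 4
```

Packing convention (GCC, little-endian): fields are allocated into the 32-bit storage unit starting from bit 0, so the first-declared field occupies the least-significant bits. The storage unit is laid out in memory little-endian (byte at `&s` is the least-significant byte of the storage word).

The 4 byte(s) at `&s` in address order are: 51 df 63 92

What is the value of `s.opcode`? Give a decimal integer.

[0]=0x51 [1]=0xdf [2]=0x63 [3]=0x92 (little-endian) → word 0x9263df51
prio [0+:16] = (word>>0) & 0xffff = 57169
lvl [16+:3] = (word>>16) & 0x7 = 3
opcode [19+:13] = (word>>19) & 0x1fff = 4684  ←
opcode signed 13b, MSB=1: 4684 - 8192 = -3508

-3508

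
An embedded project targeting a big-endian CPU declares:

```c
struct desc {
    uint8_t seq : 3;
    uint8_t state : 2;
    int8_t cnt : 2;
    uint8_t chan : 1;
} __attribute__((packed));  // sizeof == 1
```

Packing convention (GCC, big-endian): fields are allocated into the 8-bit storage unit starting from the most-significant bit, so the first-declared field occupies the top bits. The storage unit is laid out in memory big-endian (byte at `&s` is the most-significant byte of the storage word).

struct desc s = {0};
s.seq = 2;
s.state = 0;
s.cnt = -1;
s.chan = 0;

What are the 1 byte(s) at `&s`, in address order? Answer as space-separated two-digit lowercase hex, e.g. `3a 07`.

seq:3 = 2 → 0x2 << 5 → word 0x40
state:2 = 0 → 0x0 << 3 → word 0x40
cnt:2 = -1 → 0x3 << 1 → word 0x46
chan:1 = 0 → 0x0 << 0 → word 0x46
word = 0x46 → big-endian bytes:
  [0]=0x46

46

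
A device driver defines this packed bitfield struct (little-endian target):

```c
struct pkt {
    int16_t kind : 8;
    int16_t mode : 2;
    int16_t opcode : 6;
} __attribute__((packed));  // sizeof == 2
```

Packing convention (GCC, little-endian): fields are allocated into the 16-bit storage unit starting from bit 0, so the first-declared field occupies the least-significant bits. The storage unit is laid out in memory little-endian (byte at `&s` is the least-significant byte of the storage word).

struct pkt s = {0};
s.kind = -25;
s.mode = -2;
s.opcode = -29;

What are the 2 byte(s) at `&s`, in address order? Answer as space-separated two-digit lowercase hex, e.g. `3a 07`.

kind (8b) val=-25 bits=0xe7 at bit 0: 0x00e7
mode (2b) val=-2 bits=0x2 at bit 8: 0x02e7
opcode (6b) val=-29 bits=0x23 at bit 10: 0x8ee7
word = 0x8ee7 → little-endian bytes:
  [0]=0xe7  [1]=0x8e

e7 8e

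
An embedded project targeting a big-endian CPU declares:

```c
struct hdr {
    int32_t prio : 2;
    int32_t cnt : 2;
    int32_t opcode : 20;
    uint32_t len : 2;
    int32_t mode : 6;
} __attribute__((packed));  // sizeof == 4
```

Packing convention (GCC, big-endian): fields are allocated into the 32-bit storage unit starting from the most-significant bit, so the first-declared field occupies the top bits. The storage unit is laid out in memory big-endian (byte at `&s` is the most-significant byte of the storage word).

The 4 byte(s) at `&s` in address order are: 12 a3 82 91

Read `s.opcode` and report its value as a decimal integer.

172930

[0]=0x12 [1]=0xa3 [2]=0x82 [3]=0x91 (big-endian) → word 0x12a38291
prio [30+:2] = (word>>30) & 0x3 = 0
cnt [28+:2] = (word>>28) & 0x3 = 1
opcode [8+:20] = (word>>8) & 0xfffff = 172930  ←
len [6+:2] = (word>>6) & 0x3 = 2
mode [0+:6] = (word>>0) & 0x3f = 17
opcode signed 20b, MSB=0: value = 172930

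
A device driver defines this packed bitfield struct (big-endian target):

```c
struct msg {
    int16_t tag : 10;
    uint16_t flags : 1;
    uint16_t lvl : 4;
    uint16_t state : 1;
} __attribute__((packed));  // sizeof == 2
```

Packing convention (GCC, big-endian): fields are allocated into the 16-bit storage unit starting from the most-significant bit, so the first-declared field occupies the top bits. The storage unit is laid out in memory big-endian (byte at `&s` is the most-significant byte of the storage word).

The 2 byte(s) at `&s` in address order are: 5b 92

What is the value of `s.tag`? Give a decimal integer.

[0]=0x5b [1]=0x92 (big-endian) → word 0x5b92
tag:10 @ bit 6 → (0x5b92>>6)&0x3ff = 0x16e  ←
flags:1 @ bit 5 → (0x5b92>>5)&0x1 = 0x0
lvl:4 @ bit 1 → (0x5b92>>1)&0xf = 0x9
state:1 @ bit 0 → (0x5b92>>0)&0x1 = 0x0
tag signed 10b, MSB=0: value = 366

366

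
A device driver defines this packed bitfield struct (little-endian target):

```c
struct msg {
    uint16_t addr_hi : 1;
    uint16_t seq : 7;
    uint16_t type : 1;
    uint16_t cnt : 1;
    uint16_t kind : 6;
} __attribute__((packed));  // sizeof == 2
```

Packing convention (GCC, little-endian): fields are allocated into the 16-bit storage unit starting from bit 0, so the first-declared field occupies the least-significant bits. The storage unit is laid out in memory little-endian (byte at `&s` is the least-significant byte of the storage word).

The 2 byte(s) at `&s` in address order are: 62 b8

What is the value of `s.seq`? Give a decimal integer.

49

[0]=0x62 [1]=0xb8 (little-endian) → word 0xb862
addr_hi:1 @ bit 0 → (0xb862>>0)&0x1 = 0x0
seq:7 @ bit 1 → (0xb862>>1)&0x7f = 0x31  ←
type:1 @ bit 8 → (0xb862>>8)&0x1 = 0x0
cnt:1 @ bit 9 → (0xb862>>9)&0x1 = 0x0
kind:6 @ bit 10 → (0xb862>>10)&0x3f = 0x2e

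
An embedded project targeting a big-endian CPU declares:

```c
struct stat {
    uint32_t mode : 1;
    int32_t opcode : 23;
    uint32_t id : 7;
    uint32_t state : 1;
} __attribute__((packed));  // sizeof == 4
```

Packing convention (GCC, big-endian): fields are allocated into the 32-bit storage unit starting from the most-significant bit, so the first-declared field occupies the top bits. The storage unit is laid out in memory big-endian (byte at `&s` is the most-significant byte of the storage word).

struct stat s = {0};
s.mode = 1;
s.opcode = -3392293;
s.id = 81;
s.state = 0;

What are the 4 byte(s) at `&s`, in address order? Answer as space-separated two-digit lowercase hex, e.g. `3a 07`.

mode:1 = 1 → 0x1 << 31 → word 0x80000000
opcode:23 = -3392293 → 0x4c3cdb << 8 → word 0xcc3cdb00
id:7 = 81 → 0x51 << 1 → word 0xcc3cdba2
state:1 = 0 → 0x0 << 0 → word 0xcc3cdba2
word = 0xcc3cdba2 → big-endian bytes:
  [0]=0xcc  [1]=0x3c  [2]=0xdb  [3]=0xa2

cc 3c db a2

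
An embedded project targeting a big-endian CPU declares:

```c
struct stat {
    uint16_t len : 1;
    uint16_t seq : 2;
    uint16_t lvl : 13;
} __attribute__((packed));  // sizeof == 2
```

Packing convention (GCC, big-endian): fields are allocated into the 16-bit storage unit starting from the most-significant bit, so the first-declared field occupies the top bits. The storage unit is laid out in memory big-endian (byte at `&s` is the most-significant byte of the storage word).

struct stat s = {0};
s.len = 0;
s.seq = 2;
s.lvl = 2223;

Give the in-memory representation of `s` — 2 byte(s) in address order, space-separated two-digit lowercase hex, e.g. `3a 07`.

len:1 = 0 → 0x0 << 15 → word 0x0000
seq:2 = 2 → 0x2 << 13 → word 0x4000
lvl:13 = 2223 → 0x8af << 0 → word 0x48af
word = 0x48af → big-endian bytes:
  [0]=0x48  [1]=0xaf

48 af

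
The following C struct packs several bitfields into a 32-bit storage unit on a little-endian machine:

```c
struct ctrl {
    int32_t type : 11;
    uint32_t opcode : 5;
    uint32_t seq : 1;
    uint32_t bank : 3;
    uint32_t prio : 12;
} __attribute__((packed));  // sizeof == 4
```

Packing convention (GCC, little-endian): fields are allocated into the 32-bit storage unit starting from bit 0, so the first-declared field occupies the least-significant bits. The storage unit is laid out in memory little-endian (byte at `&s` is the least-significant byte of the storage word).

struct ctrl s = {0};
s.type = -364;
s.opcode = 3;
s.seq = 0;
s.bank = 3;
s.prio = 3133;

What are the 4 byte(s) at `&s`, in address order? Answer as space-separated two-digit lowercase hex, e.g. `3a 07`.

type:11 = -364 → 0x694 << 0 → word 0x00000694
opcode:5 = 3 → 0x3 << 11 → word 0x00001e94
seq:1 = 0 → 0x0 << 16 → word 0x00001e94
bank:3 = 3 → 0x3 << 17 → word 0x00061e94
prio:12 = 3133 → 0xc3d << 20 → word 0xc3d61e94
word = 0xc3d61e94 → little-endian bytes:
  [0]=0x94  [1]=0x1e  [2]=0xd6  [3]=0xc3

94 1e d6 c3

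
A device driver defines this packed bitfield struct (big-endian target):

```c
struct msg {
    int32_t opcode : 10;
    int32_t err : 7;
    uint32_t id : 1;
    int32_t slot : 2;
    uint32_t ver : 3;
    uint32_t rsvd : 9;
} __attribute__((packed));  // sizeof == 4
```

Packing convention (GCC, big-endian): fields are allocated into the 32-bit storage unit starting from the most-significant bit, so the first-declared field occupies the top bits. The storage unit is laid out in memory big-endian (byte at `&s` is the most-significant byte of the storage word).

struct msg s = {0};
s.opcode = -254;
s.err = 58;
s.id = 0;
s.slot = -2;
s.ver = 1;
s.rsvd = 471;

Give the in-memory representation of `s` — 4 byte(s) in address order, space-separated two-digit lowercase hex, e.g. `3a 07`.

[22+:10] opcode=-254 & 0x3ff = 0x302; word=0xc0800000
[15+:7] err=58 & 0x7f = 0x3a; word=0xc09d0000
[14+:1] id=0 & 0x1 = 0x0; word=0xc09d0000
[12+:2] slot=-2 & 0x3 = 0x2; word=0xc09d2000
[9+:3] ver=1 & 0x7 = 0x1; word=0xc09d2200
[0+:9] rsvd=471 & 0x1ff = 0x1d7; word=0xc09d23d7
word = 0xc09d23d7 → big-endian bytes:
  [0]=0xc0  [1]=0x9d  [2]=0x23  [3]=0xd7

c0 9d 23 d7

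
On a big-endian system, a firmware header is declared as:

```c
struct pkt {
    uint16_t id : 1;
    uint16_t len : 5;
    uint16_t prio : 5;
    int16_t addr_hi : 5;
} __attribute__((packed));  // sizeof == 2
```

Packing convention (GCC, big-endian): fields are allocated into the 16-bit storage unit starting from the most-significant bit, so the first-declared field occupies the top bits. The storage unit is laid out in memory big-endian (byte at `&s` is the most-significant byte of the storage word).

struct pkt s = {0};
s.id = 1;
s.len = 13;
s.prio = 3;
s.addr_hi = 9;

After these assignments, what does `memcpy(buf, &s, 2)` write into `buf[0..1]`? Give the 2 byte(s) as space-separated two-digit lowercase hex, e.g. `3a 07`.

b4 69

[15+:1] id=1 & 0x1 = 0x1; word=0x8000
[10+:5] len=13 & 0x1f = 0xd; word=0xb400
[5+:5] prio=3 & 0x1f = 0x3; word=0xb460
[0+:5] addr_hi=9 & 0x1f = 0x9; word=0xb469
word = 0xb469 → big-endian bytes:
  [0]=0xb4  [1]=0x69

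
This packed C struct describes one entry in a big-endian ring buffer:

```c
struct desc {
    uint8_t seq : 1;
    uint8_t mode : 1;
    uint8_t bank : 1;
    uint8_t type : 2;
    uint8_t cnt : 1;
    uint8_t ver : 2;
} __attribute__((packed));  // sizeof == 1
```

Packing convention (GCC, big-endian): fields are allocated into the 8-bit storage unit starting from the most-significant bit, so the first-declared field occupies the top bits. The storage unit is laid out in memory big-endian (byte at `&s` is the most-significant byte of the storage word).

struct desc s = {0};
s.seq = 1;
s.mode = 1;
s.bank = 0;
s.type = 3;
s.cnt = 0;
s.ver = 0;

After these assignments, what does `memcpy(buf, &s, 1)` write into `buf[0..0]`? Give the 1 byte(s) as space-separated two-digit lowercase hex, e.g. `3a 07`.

seq:1 = 1 → 0x1 << 7 → word 0x80
mode:1 = 1 → 0x1 << 6 → word 0xc0
bank:1 = 0 → 0x0 << 5 → word 0xc0
type:2 = 3 → 0x3 << 3 → word 0xd8
cnt:1 = 0 → 0x0 << 2 → word 0xd8
ver:2 = 0 → 0x0 << 0 → word 0xd8
word = 0xd8 → big-endian bytes:
  [0]=0xd8

d8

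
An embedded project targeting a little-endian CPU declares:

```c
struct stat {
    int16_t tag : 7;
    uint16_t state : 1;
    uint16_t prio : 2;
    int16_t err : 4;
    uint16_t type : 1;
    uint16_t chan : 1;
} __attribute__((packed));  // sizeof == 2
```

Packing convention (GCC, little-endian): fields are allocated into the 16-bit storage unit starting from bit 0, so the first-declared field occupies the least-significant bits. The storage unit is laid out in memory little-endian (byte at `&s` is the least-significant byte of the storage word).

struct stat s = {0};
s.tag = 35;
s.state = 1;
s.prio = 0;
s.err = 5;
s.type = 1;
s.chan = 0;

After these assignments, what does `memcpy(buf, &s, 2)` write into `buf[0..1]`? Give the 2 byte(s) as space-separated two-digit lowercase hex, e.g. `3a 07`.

a3 54

tag (7b) val=35 bits=0x23 at bit 0: 0x0023
state (1b) val=1 bits=0x1 at bit 7: 0x00a3
prio (2b) val=0 bits=0x0 at bit 8: 0x00a3
err (4b) val=5 bits=0x5 at bit 10: 0x14a3
type (1b) val=1 bits=0x1 at bit 14: 0x54a3
chan (1b) val=0 bits=0x0 at bit 15: 0x54a3
word = 0x54a3 → little-endian bytes:
  [0]=0xa3  [1]=0x54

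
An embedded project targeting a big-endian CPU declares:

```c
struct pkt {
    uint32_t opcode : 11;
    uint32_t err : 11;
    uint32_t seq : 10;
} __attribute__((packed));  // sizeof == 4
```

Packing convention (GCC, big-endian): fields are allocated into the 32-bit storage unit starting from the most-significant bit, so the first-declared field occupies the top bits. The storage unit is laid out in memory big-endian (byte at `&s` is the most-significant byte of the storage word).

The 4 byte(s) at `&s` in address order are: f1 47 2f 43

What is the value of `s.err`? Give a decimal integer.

459

[0]=0xf1 [1]=0x47 [2]=0x2f [3]=0x43 (big-endian) → word 0xf1472f43
opcode [21+:11] = (word>>21) & 0x7ff = 1930
err [10+:11] = (word>>10) & 0x7ff = 459  ←
seq [0+:10] = (word>>0) & 0x3ff = 835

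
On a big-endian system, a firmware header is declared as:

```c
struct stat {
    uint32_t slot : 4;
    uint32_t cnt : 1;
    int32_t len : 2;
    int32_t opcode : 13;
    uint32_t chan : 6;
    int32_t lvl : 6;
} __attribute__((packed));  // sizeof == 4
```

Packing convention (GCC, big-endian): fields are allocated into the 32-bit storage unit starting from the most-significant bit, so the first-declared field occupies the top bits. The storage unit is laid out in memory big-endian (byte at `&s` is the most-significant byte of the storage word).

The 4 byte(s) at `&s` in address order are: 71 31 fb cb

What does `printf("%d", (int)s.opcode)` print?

[0]=0x71 [1]=0x31 [2]=0xfb [3]=0xcb (big-endian) → word 0x7131fbcb
slot:4 @ bit 28 → (0x7131fbcb>>28)&0xf = 0x7
cnt:1 @ bit 27 → (0x7131fbcb>>27)&0x1 = 0x0
len:2 @ bit 25 → (0x7131fbcb>>25)&0x3 = 0x0
opcode:13 @ bit 12 → (0x7131fbcb>>12)&0x1fff = 0x131f  ←
chan:6 @ bit 6 → (0x7131fbcb>>6)&0x3f = 0x2f
lvl:6 @ bit 0 → (0x7131fbcb>>0)&0x3f = 0xb
opcode signed 13b, MSB=1: 4895 - 8192 = -3297

-3297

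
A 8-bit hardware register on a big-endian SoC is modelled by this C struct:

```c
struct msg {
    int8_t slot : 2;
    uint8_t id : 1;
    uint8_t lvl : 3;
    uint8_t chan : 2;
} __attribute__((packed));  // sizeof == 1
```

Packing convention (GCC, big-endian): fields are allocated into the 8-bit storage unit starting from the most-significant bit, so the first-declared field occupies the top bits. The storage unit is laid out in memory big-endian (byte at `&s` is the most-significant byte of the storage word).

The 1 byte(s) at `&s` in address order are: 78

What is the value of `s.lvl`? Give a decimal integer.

6

[0]=0x78 (big-endian) → word 0x78
slot [6+:2] = (word>>6) & 0x3 = 1
id [5+:1] = (word>>5) & 0x1 = 1
lvl [2+:3] = (word>>2) & 0x7 = 6  ←
chan [0+:2] = (word>>0) & 0x3 = 0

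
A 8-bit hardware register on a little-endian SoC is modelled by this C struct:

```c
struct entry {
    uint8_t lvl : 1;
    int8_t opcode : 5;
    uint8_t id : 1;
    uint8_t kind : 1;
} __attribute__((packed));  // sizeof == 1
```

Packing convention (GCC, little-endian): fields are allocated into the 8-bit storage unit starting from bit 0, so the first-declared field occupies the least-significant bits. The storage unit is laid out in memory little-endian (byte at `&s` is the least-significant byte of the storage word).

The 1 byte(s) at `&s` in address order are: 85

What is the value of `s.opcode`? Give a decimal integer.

2

[0]=0x85 (little-endian) → word 0x85
lvl [0+:1] = (word>>0) & 0x1 = 1
opcode [1+:5] = (word>>1) & 0x1f = 2  ←
id [6+:1] = (word>>6) & 0x1 = 0
kind [7+:1] = (word>>7) & 0x1 = 1
opcode signed 5b, MSB=0: value = 2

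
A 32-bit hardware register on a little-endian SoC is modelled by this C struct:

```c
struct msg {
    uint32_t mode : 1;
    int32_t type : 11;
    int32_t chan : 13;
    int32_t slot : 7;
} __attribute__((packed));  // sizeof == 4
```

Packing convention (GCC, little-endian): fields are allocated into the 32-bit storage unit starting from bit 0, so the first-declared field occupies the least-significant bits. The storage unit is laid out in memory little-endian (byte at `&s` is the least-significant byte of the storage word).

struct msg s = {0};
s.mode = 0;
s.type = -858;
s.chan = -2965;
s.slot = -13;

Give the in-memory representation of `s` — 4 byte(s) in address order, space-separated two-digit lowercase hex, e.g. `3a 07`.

mode:1 = 0 → 0x0 << 0 → word 0x00000000
type:11 = -858 → 0x4a6 << 1 → word 0x0000094c
chan:13 = -2965 → 0x146b << 12 → word 0x0146b94c
slot:7 = -13 → 0x73 << 25 → word 0xe746b94c
word = 0xe746b94c → little-endian bytes:
  [0]=0x4c  [1]=0xb9  [2]=0x46  [3]=0xe7

4c b9 46 e7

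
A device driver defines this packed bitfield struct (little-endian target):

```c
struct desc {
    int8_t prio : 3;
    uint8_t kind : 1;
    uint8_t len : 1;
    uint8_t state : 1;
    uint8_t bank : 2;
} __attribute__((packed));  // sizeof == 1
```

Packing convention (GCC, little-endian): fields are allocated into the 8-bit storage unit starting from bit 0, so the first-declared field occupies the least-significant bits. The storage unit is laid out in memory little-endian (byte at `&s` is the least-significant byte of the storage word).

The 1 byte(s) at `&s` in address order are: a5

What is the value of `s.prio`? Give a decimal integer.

[0]=0xa5 (little-endian) → word 0xa5
prio [0+:3] = (word>>0) & 0x7 = 5  ←
kind [3+:1] = (word>>3) & 0x1 = 0
len [4+:1] = (word>>4) & 0x1 = 0
state [5+:1] = (word>>5) & 0x1 = 1
bank [6+:2] = (word>>6) & 0x3 = 2
prio signed 3b, MSB=1: 5 - 8 = -3

-3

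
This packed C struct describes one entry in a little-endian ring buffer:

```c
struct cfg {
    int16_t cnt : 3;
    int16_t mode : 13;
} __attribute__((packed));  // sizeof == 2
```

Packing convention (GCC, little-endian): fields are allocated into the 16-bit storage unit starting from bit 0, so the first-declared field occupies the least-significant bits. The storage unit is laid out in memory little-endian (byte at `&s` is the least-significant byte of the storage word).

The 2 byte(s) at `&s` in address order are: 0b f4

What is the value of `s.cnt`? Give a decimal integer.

3

[0]=0x0b [1]=0xf4 (little-endian) → word 0xf40b
cnt [0+:3] = (word>>0) & 0x7 = 3  ←
mode [3+:13] = (word>>3) & 0x1fff = 7809
cnt signed 3b, MSB=0: value = 3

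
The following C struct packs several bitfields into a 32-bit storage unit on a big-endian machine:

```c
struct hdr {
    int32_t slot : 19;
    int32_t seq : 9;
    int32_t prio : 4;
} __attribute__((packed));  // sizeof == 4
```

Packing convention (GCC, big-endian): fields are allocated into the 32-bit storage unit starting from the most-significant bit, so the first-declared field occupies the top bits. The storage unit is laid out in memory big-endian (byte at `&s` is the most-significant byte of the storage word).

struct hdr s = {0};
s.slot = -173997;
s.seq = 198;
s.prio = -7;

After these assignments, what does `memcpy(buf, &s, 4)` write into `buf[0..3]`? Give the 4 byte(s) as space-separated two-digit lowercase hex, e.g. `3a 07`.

ab 0a 6c 69

[13+:19] slot=-173997 & 0x7ffff = 0x55853; word=0xab0a6000
[4+:9] seq=198 & 0x1ff = 0xc6; word=0xab0a6c60
[0+:4] prio=-7 & 0xf = 0x9; word=0xab0a6c69
word = 0xab0a6c69 → big-endian bytes:
  [0]=0xab  [1]=0x0a  [2]=0x6c  [3]=0x69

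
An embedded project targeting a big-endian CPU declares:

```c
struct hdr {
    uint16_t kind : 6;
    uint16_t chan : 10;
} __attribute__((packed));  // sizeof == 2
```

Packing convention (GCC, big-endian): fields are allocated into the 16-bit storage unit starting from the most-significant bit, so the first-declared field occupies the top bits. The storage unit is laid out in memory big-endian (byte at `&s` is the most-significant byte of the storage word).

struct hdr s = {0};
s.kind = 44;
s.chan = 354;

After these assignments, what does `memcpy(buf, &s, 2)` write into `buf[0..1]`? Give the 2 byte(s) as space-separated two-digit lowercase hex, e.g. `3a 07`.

[10+:6] kind=44 & 0x3f = 0x2c; word=0xb000
[0+:10] chan=354 & 0x3ff = 0x162; word=0xb162
word = 0xb162 → big-endian bytes:
  [0]=0xb1  [1]=0x62

b1 62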